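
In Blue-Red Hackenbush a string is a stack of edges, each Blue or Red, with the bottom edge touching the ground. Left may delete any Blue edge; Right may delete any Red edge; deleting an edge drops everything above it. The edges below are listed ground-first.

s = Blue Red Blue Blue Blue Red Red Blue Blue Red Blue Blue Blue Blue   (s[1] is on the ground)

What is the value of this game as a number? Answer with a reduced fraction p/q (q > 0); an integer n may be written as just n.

Recurse on prefixes of the 14-edge string Blue Red Blue Blue Blue Red Red Blue Blue Red Blue Blue Blue Blue:
1 of 14 · B · max L 0 · min R +∞ => 1
2 of 14 · BR · max L 0 · min R 1 => 1/2
3 of 14 · BRB · max L 1/2 · min R 1 => 3/4
4 of 14 · BRBB · max L 3/4 · min R 1 => 7/8
5 of 14 · BRBBB · max L 7/8 · min R 1 => 15/16
6 of 14 · BRBBBR · max L 7/8 · min R 15/16 => 29/32
7 of 14 · BRBBBRR · max L 7/8 · min R 29/32 => 57/64
8 of 14 · BRBBBRRB · max L 57/64 · min R 29/32 => 115/128
9 of 14 · BRBBBRRBB · max L 115/128 · min R 29/32 => 231/256
10 of 14 · BRBBBRRBBR · max L 115/128 · min R 231/256 => 461/512
11 of 14 · BRBBBRRBBRB · max L 461/512 · min R 231/256 => 923/1024
12 of 14 · BRBBBRRBBRBB · max L 923/1024 · min R 231/256 => 1847/2048
13 of 14 · BRBBBRRBBRBBB · max L 1847/2048 · min R 231/256 => 3695/4096
14 of 14 · BRBBBRRBBRBBBB · max L 3695/4096 · min R 231/256 => 7391/8192

7391/8192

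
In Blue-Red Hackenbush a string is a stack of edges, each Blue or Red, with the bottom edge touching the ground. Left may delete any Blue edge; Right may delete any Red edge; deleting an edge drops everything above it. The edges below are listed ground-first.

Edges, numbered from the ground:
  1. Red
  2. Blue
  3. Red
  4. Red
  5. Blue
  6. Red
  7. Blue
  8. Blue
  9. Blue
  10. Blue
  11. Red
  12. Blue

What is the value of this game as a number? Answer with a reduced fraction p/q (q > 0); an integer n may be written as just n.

-1669/2048

Build val(s[:k]) for k = 1..12, string s = Red Blue Red Red Blue Red Blue Blue Blue Blue Red Blue.
val(R) = { · | 0 } ⇒ -1
val(RB) = { -1 | 0 } ⇒ -1/2
val(RBR) = { -1 | -1/2,0 } ⇒ -3/4
val(RBRR) = { -1 | -3/4,-1/2,0 } ⇒ -7/8
val(RBRRB) = { -1,-7/8 | -3/4,-1/2,0 } ⇒ -13/16
val(RBRRBR) = { -1,-7/8 | -13/16,-3/4,-1/2,0 } ⇒ -27/32
val(RBRRBRB) = { -1,-7/8,-27/32 | -13/16,-3/4,-1/2,0 } ⇒ -53/64
val(RBRRBRBB) = { -1,-7/8,-27/32,-53/64 | -13/16,-3/4,-1/2,0 } ⇒ -105/128
val(RBRRBRBBB) = { -1,-7/8,-27/32,-53/64,-105/128 | -13/16,-3/4,-1/2,0 } ⇒ -209/256
val(RBRRBRBBBB) = { -1,-7/8,-27/32,-53/64,-105/128,-209/256 | -13/16,-3/4,-1/2,0 } ⇒ -417/512
val(RBRRBRBBBBR) = { -1,-7/8,-27/32,-53/64,-105/128,-209/256 | -417/512,-13/16,-3/4,-1/2,0 } ⇒ -835/1024
val(RBRRBRBBBBRB) = { -1,-7/8,-27/32,-53/64,-105/128,-209/256,-835/1024 | -417/512,-13/16,-3/4,-1/2,0 } ⇒ -1669/2048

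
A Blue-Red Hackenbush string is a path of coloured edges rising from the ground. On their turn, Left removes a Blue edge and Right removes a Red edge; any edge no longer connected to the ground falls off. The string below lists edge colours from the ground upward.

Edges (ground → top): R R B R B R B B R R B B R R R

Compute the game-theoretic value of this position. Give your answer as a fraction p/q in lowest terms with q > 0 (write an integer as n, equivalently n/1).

-13519/8192

edge 1 of 15 (R): { (no moves) | 0 } ⇒ -1
edge 2 of 15 (R): { (no moves) | -1, 0 } ⇒ -2
edge 3 of 15 (B): { -2 | -1, 0 } ⇒ -3/2
edge 4 of 15 (R): { -2 | -3/2, -1, 0 } ⇒ -7/4
edge 5 of 15 (B): { -2, -7/4 | -3/2, -1, 0 } ⇒ -13/8
edge 6 of 15 (R): { -2, -7/4 | -13/8, -3/2, -1, 0 } ⇒ -27/16
edge 7 of 15 (B): { -2, -7/4, -27/16 | -13/8, -3/2, -1, 0 } ⇒ -53/32
edge 8 of 15 (B): { -2, -7/4, -27/16, -53/32 | -13/8, -3/2, -1, 0 } ⇒ -105/64
edge 9 of 15 (R): { -2, -7/4, -27/16, -53/32 | -105/64, -13/8, -3/2, -1, 0 } ⇒ -211/128
edge 10 of 15 (R): { -2, -7/4, -27/16, -53/32 | -211/128, -105/64, -13/8, -3/2, -1, 0 } ⇒ -423/256
edge 11 of 15 (B): { -2, -7/4, -27/16, -53/32, -423/256 | -211/128, -105/64, -13/8, -3/2, -1, 0 } ⇒ -845/512
edge 12 of 15 (B): { -2, -7/4, -27/16, -53/32, -423/256, -845/512 | -211/128, -105/64, -13/8, -3/2, -1, 0 } ⇒ -1689/1024
edge 13 of 15 (R): { -2, -7/4, -27/16, -53/32, -423/256, -845/512 | -1689/1024, -211/128, -105/64, -13/8, -3/2, -1, 0 } ⇒ -3379/2048
edge 14 of 15 (R): { -2, -7/4, -27/16, -53/32, -423/256, -845/512 | -3379/2048, -1689/1024, -211/128, -105/64, -13/8, -3/2, -1, 0 } ⇒ -6759/4096
edge 15 of 15 (R): { -2, -7/4, -27/16, -53/32, -423/256, -845/512 | -6759/4096, -3379/2048, -1689/1024, -211/128, -105/64, -13/8, -3/2, -1, 0 } ⇒ -13519/8192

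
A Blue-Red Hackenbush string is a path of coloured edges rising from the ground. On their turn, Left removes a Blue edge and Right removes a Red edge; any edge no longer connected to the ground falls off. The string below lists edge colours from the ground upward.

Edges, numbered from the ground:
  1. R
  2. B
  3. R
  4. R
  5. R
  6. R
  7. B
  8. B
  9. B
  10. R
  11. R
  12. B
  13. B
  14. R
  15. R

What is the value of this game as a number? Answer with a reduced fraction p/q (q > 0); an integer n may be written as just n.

-15463/16384

step 1: add R to get R; options L={  } R={ 0 } so -1
step 2: add B to get RB; options L={ -1 } R={ 0 } so -1/2
step 3: add R to get RBR; options L={ -1 } R={ -1/2, 0 } so -3/4
step 4: add R to get RBRR; options L={ -1 } R={ -3/4, -1/2, 0 } so -7/8
step 5: add R to get RBRRR; options L={ -1 } R={ -7/8, -3/4, -1/2, 0 } so -15/16
step 6: add R to get RBRRRR; options L={ -1 } R={ -15/16, -7/8, -3/4, -1/2, 0 } so -31/32
step 7: add B to get RBRRRRB; options L={ -1, -31/32 } R={ -15/16, -7/8, -3/4, -1/2, 0 } so -61/64
step 8: add B to get RBRRRRBB; options L={ -1, -31/32, -61/64 } R={ -15/16, -7/8, -3/4, -1/2, 0 } so -121/128
step 9: add B to get RBRRRRBBB; options L={ -1, -31/32, -61/64, -121/128 } R={ -15/16, -7/8, -3/4, -1/2, 0 } so -241/256
step 10: add R to get RBRRRRBBBR; options L={ -1, -31/32, -61/64, -121/128 } R={ -241/256, -15/16, -7/8, -3/4, -1/2, 0 } so -483/512
step 11: add R to get RBRRRRBBBRR; options L={ -1, -31/32, -61/64, -121/128 } R={ -483/512, -241/256, -15/16, -7/8, -3/4, -1/2, 0 } so -967/1024
step 12: add B to get RBRRRRBBBRRB; options L={ -1, -31/32, -61/64, -121/128, -967/1024 } R={ -483/512, -241/256, -15/16, -7/8, -3/4, -1/2, 0 } so -1933/2048
step 13: add B to get RBRRRRBBBRRBB; options L={ -1, -31/32, -61/64, -121/128, -967/1024, -1933/2048 } R={ -483/512, -241/256, -15/16, -7/8, -3/4, -1/2, 0 } so -3865/4096
step 14: add R to get RBRRRRBBBRRBBR; options L={ -1, -31/32, -61/64, -121/128, -967/1024, -1933/2048 } R={ -3865/4096, -483/512, -241/256, -15/16, -7/8, -3/4, -1/2, 0 } so -7731/8192
step 15: add R to get RBRRRRBBBRRBBRR; options L={ -1, -31/32, -61/64, -121/128, -967/1024, -1933/2048 } R={ -7731/8192, -3865/4096, -483/512, -241/256, -15/16, -7/8, -3/4, -1/2, 0 } so -15463/16384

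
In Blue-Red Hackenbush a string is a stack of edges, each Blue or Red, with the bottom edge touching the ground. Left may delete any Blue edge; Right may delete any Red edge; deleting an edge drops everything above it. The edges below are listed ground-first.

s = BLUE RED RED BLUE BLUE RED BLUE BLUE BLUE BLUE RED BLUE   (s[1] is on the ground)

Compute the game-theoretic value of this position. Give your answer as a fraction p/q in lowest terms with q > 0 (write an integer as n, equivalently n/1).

891/2048

step 1: add BLUE to get B; options L={ 0 } R={ ∅ } = 1
step 2: add RED to get BR; options L={ 0 } R={ 1 } = 1/2
step 3: add RED to get BRR; options L={ 0 } R={ 1/2,1 } = 1/4
step 4: add BLUE to get BRRB; options L={ 0,1/4 } R={ 1/2,1 } = 3/8
step 5: add BLUE to get BRRBB; options L={ 0,1/4,3/8 } R={ 1/2,1 } = 7/16
step 6: add RED to get BRRBBR; options L={ 0,1/4,3/8 } R={ 7/16,1/2,1 } = 13/32
step 7: add BLUE to get BRRBBRB; options L={ 0,1/4,3/8,13/32 } R={ 7/16,1/2,1 } = 27/64
step 8: add BLUE to get BRRBBRBB; options L={ 0,1/4,3/8,13/32,27/64 } R={ 7/16,1/2,1 } = 55/128
step 9: add BLUE to get BRRBBRBBB; options L={ 0,1/4,3/8,13/32,27/64,55/128 } R={ 7/16,1/2,1 } = 111/256
step 10: add BLUE to get BRRBBRBBBB; options L={ 0,1/4,3/8,13/32,27/64,55/128,111/256 } R={ 7/16,1/2,1 } = 223/512
step 11: add RED to get BRRBBRBBBBR; options L={ 0,1/4,3/8,13/32,27/64,55/128,111/256 } R={ 223/512,7/16,1/2,1 } = 445/1024
step 12: add BLUE to get BRRBBRBBBBRB; options L={ 0,1/4,3/8,13/32,27/64,55/128,111/256,445/1024 } R={ 223/512,7/16,1/2,1 } = 891/2048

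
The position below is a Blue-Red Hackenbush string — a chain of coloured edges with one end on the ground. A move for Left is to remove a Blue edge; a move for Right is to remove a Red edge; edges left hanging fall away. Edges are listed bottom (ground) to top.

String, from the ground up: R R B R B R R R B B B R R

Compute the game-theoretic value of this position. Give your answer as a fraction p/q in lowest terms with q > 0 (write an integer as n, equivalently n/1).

Prefix values for R R B R B R R R B B B R R via {L|R} + simplicity:
val(R) = { none | 0 } → -1
val(RR) = { none | -1; 0 } → -2
val(RRB) = { -2 | -1; 0 } → -3/2
val(RRBR) = { -2 | -3/2; -1; 0 } → -7/4
val(RRBRB) = { -2; -7/4 | -3/2; -1; 0 } → -13/8
val(RRBRBR) = { -2; -7/4 | -13/8; -3/2; -1; 0 } → -27/16
val(RRBRBRR) = { -2; -7/4 | -27/16; -13/8; -3/2; -1; 0 } → -55/32
val(RRBRBRRR) = { -2; -7/4 | -55/32; -27/16; -13/8; -3/2; -1; 0 } → -111/64
val(RRBRBRRRB) = { -2; -7/4; -111/64 | -55/32; -27/16; -13/8; -3/2; -1; 0 } → -221/128
val(RRBRBRRRBB) = { -2; -7/4; -111/64; -221/128 | -55/32; -27/16; -13/8; -3/2; -1; 0 } → -441/256
val(RRBRBRRRBBB) = { -2; -7/4; -111/64; -221/128; -441/256 | -55/32; -27/16; -13/8; -3/2; -1; 0 } → -881/512
val(RRBRBRRRBBBR) = { -2; -7/4; -111/64; -221/128; -441/256 | -881/512; -55/32; -27/16; -13/8; -3/2; -1; 0 } → -1763/1024
val(RRBRBRRRBBBRR) = { -2; -7/4; -111/64; -221/128; -441/256 | -1763/1024; -881/512; -55/32; -27/16; -13/8; -3/2; -1; 0 } → -3527/2048

-3527/2048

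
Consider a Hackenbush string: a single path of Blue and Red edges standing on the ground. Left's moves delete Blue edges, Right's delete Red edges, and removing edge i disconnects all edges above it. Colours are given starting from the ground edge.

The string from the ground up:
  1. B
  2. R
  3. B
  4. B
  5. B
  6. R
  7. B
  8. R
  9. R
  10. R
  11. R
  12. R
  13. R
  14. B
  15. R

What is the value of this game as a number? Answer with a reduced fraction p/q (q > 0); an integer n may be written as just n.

Build g(s[:k]) for k = 1..15, string s = B R B B B R B R R R R R R B R.
B: Left { 0 }, Right { · } = simplest 1
BR: Left { 0 }, Right { 1 } = simplest 1/2
BRB: Left { 0; 1/2 }, Right { 1 } = simplest 3/4
BRBB: Left { 0; 1/2; 3/4 }, Right { 1 } = simplest 7/8
BRBBB: Left { 0; 1/2; 3/4; 7/8 }, Right { 1 } = simplest 15/16
BRBBBR: Left { 0; 1/2; 3/4; 7/8 }, Right { 15/16; 1 } = simplest 29/32
BRBBBRB: Left { 0; 1/2; 3/4; 7/8; 29/32 }, Right { 15/16; 1 } = simplest 59/64
BRBBBRBR: Left { 0; 1/2; 3/4; 7/8; 29/32 }, Right { 59/64; 15/16; 1 } = simplest 117/128
BRBBBRBRR: Left { 0; 1/2; 3/4; 7/8; 29/32 }, Right { 117/128; 59/64; 15/16; 1 } = simplest 233/256
BRBBBRBRRR: Left { 0; 1/2; 3/4; 7/8; 29/32 }, Right { 233/256; 117/128; 59/64; 15/16; 1 } = simplest 465/512
BRBBBRBRRRR: Left { 0; 1/2; 3/4; 7/8; 29/32 }, Right { 465/512; 233/256; 117/128; 59/64; 15/16; 1 } = simplest 929/1024
BRBBBRBRRRRR: Left { 0; 1/2; 3/4; 7/8; 29/32 }, Right { 929/1024; 465/512; 233/256; 117/128; 59/64; 15/16; 1 } = simplest 1857/2048
BRBBBRBRRRRRR: Left { 0; 1/2; 3/4; 7/8; 29/32 }, Right { 1857/2048; 929/1024; 465/512; 233/256; 117/128; 59/64; 15/16; 1 } = simplest 3713/4096
BRBBBRBRRRRRRB: Left { 0; 1/2; 3/4; 7/8; 29/32; 3713/4096 }, Right { 1857/2048; 929/1024; 465/512; 233/256; 117/128; 59/64; 15/16; 1 } = simplest 7427/8192
BRBBBRBRRRRRRBR: Left { 0; 1/2; 3/4; 7/8; 29/32; 3713/4096 }, Right { 7427/8192; 1857/2048; 929/1024; 465/512; 233/256; 117/128; 59/64; 15/16; 1 } = simplest 14853/16384

14853/16384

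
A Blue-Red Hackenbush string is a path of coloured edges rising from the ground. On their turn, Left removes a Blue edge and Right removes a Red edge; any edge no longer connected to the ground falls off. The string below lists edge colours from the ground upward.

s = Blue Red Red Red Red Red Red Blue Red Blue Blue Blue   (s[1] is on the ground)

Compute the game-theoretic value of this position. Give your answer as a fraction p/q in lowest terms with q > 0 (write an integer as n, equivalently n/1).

47/2048

Recurse on prefixes of the 12-edge string Blue Red Red Red Red Red Red Blue Red Blue Blue Blue:
B: Left { 0 }, Right { — } so simplest 1
BR: Left { 0 }, Right { 1 } so simplest 1/2
BRR: Left { 0 }, Right { 1/2 1 } so simplest 1/4
BRRR: Left { 0 }, Right { 1/4 1/2 1 } so simplest 1/8
BRRRR: Left { 0 }, Right { 1/8 1/4 1/2 1 } so simplest 1/16
BRRRRR: Left { 0 }, Right { 1/16 1/8 1/4 1/2 1 } so simplest 1/32
BRRRRRR: Left { 0 }, Right { 1/32 1/16 1/8 1/4 1/2 1 } so simplest 1/64
BRRRRRRB: Left { 0 1/64 }, Right { 1/32 1/16 1/8 1/4 1/2 1 } so simplest 3/128
BRRRRRRBR: Left { 0 1/64 }, Right { 3/128 1/32 1/16 1/8 1/4 1/2 1 } so simplest 5/256
BRRRRRRBRB: Left { 0 1/64 5/256 }, Right { 3/128 1/32 1/16 1/8 1/4 1/2 1 } so simplest 11/512
BRRRRRRBRBB: Left { 0 1/64 5/256 11/512 }, Right { 3/128 1/32 1/16 1/8 1/4 1/2 1 } so simplest 23/1024
BRRRRRRBRBBB: Left { 0 1/64 5/256 11/512 23/1024 }, Right { 3/128 1/32 1/16 1/8 1/4 1/2 1 } so simplest 47/2048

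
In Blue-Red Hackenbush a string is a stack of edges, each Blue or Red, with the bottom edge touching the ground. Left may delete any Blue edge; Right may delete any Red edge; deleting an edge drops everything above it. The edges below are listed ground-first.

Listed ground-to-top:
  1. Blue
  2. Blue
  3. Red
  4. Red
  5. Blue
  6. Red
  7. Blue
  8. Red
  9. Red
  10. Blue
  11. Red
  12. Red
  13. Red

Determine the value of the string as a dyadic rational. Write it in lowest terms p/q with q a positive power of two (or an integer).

2705/2048

val(B) = { 0 | none } → 1
val(BB) = { 0 1 | none } → 2
val(BBR) = { 0 1 | 2 } → 3/2
val(BBRR) = { 0 1 | 3/2 2 } → 5/4
val(BBRRB) = { 0 1 5/4 | 3/2 2 } → 11/8
val(BBRRBR) = { 0 1 5/4 | 11/8 3/2 2 } → 21/16
val(BBRRBRB) = { 0 1 5/4 21/16 | 11/8 3/2 2 } → 43/32
val(BBRRBRBR) = { 0 1 5/4 21/16 | 43/32 11/8 3/2 2 } → 85/64
val(BBRRBRBRR) = { 0 1 5/4 21/16 | 85/64 43/32 11/8 3/2 2 } → 169/128
val(BBRRBRBRRB) = { 0 1 5/4 21/16 169/128 | 85/64 43/32 11/8 3/2 2 } → 339/256
val(BBRRBRBRRBR) = { 0 1 5/4 21/16 169/128 | 339/256 85/64 43/32 11/8 3/2 2 } → 677/512
val(BBRRBRBRRBRR) = { 0 1 5/4 21/16 169/128 | 677/512 339/256 85/64 43/32 11/8 3/2 2 } → 1353/1024
val(BBRRBRBRRBRRR) = { 0 1 5/4 21/16 169/128 | 1353/1024 677/512 339/256 85/64 43/32 11/8 3/2 2 } → 2705/2048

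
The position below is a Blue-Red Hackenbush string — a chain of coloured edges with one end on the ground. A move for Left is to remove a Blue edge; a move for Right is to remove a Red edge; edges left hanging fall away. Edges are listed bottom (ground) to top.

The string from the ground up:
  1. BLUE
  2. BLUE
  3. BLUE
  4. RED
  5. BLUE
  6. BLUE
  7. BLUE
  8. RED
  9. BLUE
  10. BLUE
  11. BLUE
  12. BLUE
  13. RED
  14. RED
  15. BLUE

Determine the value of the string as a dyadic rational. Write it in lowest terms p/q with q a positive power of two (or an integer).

Build g(s[:k]) for k = 1..15, string s = BLUE BLUE BLUE RED BLUE BLUE BLUE RED BLUE BLUE BLUE BLUE RED RED BLUE.
edge 1 of 15 (BLUE): { 0 | ∅ } -> 1
edge 2 of 15 (BLUE): { 0,1 | ∅ } -> 2
edge 3 of 15 (BLUE): { 0,1,2 | ∅ } -> 3
edge 4 of 15 (RED): { 0,1,2 | 3 } -> 5/2
edge 5 of 15 (BLUE): { 0,1,2,5/2 | 3 } -> 11/4
edge 6 of 15 (BLUE): { 0,1,2,5/2,11/4 | 3 } -> 23/8
edge 7 of 15 (BLUE): { 0,1,2,5/2,11/4,23/8 | 3 } -> 47/16
edge 8 of 15 (RED): { 0,1,2,5/2,11/4,23/8 | 47/16,3 } -> 93/32
edge 9 of 15 (BLUE): { 0,1,2,5/2,11/4,23/8,93/32 | 47/16,3 } -> 187/64
edge 10 of 15 (BLUE): { 0,1,2,5/2,11/4,23/8,93/32,187/64 | 47/16,3 } -> 375/128
edge 11 of 15 (BLUE): { 0,1,2,5/2,11/4,23/8,93/32,187/64,375/128 | 47/16,3 } -> 751/256
edge 12 of 15 (BLUE): { 0,1,2,5/2,11/4,23/8,93/32,187/64,375/128,751/256 | 47/16,3 } -> 1503/512
edge 13 of 15 (RED): { 0,1,2,5/2,11/4,23/8,93/32,187/64,375/128,751/256 | 1503/512,47/16,3 } -> 3005/1024
edge 14 of 15 (RED): { 0,1,2,5/2,11/4,23/8,93/32,187/64,375/128,751/256 | 3005/1024,1503/512,47/16,3 } -> 6009/2048
edge 15 of 15 (BLUE): { 0,1,2,5/2,11/4,23/8,93/32,187/64,375/128,751/256,6009/2048 | 3005/1024,1503/512,47/16,3 } -> 12019/4096

12019/4096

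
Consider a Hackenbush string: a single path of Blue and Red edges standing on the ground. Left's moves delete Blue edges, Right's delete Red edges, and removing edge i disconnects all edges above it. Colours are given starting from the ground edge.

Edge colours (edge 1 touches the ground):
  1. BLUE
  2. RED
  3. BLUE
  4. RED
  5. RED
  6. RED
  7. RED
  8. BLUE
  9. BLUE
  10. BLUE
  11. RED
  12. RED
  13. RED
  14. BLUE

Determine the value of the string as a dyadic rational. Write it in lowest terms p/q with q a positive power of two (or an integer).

1 of 14 · B · max L 0 · min R +∞ gives 1
2 of 14 · BR · max L 0 · min R 1 gives 1/2
3 of 14 · BRB · max L 1/2 · min R 1 gives 3/4
4 of 14 · BRBR · max L 1/2 · min R 3/4 gives 5/8
5 of 14 · BRBRR · max L 1/2 · min R 5/8 gives 9/16
6 of 14 · BRBRRR · max L 1/2 · min R 9/16 gives 17/32
7 of 14 · BRBRRRR · max L 1/2 · min R 17/32 gives 33/64
8 of 14 · BRBRRRRB · max L 33/64 · min R 17/32 gives 67/128
9 of 14 · BRBRRRRBB · max L 67/128 · min R 17/32 gives 135/256
10 of 14 · BRBRRRRBBB · max L 135/256 · min R 17/32 gives 271/512
11 of 14 · BRBRRRRBBBR · max L 135/256 · min R 271/512 gives 541/1024
12 of 14 · BRBRRRRBBBRR · max L 135/256 · min R 541/1024 gives 1081/2048
13 of 14 · BRBRRRRBBBRRR · max L 135/256 · min R 1081/2048 gives 2161/4096
14 of 14 · BRBRRRRBBBRRRB · max L 2161/4096 · min R 1081/2048 gives 4323/8192

4323/8192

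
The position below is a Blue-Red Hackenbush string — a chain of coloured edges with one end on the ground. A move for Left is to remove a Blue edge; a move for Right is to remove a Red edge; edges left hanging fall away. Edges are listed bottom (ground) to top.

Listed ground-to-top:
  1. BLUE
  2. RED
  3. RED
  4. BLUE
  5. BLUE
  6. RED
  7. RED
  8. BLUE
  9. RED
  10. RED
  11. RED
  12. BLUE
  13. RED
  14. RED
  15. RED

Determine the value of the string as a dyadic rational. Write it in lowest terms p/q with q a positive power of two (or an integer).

Prefix values for BLUE RED RED BLUE BLUE RED RED BLUE RED RED RED BLUE RED RED RED via {L|R} + simplicity:
1 of 15 · B · max L 0 · min R +∞ — 1
2 of 15 · BR · max L 0 · min R 1 — 1/2
3 of 15 · BRR · max L 0 · min R 1/2 — 1/4
4 of 15 · BRRB · max L 1/4 · min R 1/2 — 3/8
5 of 15 · BRRBB · max L 3/8 · min R 1/2 — 7/16
6 of 15 · BRRBBR · max L 3/8 · min R 7/16 — 13/32
7 of 15 · BRRBBRR · max L 3/8 · min R 13/32 — 25/64
8 of 15 · BRRBBRRB · max L 25/64 · min R 13/32 — 51/128
9 of 15 · BRRBBRRBR · max L 25/64 · min R 51/128 — 101/256
10 of 15 · BRRBBRRBRR · max L 25/64 · min R 101/256 — 201/512
11 of 15 · BRRBBRRBRRR · max L 25/64 · min R 201/512 — 401/1024
12 of 15 · BRRBBRRBRRRB · max L 401/1024 · min R 201/512 — 803/2048
13 of 15 · BRRBBRRBRRRBR · max L 401/1024 · min R 803/2048 — 1605/4096
14 of 15 · BRRBBRRBRRRBRR · max L 401/1024 · min R 1605/4096 — 3209/8192
15 of 15 · BRRBBRRBRRRBRRR · max L 401/1024 · min R 3209/8192 — 6417/16384

6417/16384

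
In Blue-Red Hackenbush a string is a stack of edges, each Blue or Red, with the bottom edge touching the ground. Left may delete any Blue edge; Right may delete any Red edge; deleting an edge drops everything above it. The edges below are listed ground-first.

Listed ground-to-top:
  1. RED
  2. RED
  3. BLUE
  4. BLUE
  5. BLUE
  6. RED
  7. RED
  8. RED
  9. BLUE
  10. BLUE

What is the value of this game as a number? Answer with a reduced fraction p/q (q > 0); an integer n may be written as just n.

-313/256

R: Left { · }, Right { 0 } ⇒ simplest -1
RR: Left { · }, Right { -1; 0 } ⇒ simplest -2
RRB: Left { -2 }, Right { -1; 0 } ⇒ simplest -3/2
RRBB: Left { -2; -3/2 }, Right { -1; 0 } ⇒ simplest -5/4
RRBBB: Left { -2; -3/2; -5/4 }, Right { -1; 0 } ⇒ simplest -9/8
RRBBBR: Left { -2; -3/2; -5/4 }, Right { -9/8; -1; 0 } ⇒ simplest -19/16
RRBBBRR: Left { -2; -3/2; -5/4 }, Right { -19/16; -9/8; -1; 0 } ⇒ simplest -39/32
RRBBBRRR: Left { -2; -3/2; -5/4 }, Right { -39/32; -19/16; -9/8; -1; 0 } ⇒ simplest -79/64
RRBBBRRRB: Left { -2; -3/2; -5/4; -79/64 }, Right { -39/32; -19/16; -9/8; -1; 0 } ⇒ simplest -157/128
RRBBBRRRBB: Left { -2; -3/2; -5/4; -79/64; -157/128 }, Right { -39/32; -19/16; -9/8; -1; 0 } ⇒ simplest -313/256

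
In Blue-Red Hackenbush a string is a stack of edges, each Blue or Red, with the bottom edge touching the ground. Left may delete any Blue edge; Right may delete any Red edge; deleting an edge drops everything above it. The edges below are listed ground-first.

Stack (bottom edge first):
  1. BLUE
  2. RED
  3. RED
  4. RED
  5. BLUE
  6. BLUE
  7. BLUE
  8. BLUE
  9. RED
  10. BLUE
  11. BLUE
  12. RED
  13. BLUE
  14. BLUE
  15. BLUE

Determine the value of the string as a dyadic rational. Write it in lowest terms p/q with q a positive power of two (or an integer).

Build value(s[:k]) for k = 1..15, string s = BLUE RED RED RED BLUE BLUE BLUE BLUE RED BLUE BLUE RED BLUE BLUE BLUE.
value_1 [B]  L=[0]  R=[]  = 1
value_2 [BR]  L=[0]  R=[1]  = 1/2
value_3 [BRR]  L=[0]  R=[1/2, 1]  = 1/4
value_4 [BRRR]  L=[0]  R=[1/4, 1/2, 1]  = 1/8
value_5 [BRRRB]  L=[0, 1/8]  R=[1/4, 1/2, 1]  = 3/16
value_6 [BRRRBB]  L=[0, 1/8, 3/16]  R=[1/4, 1/2, 1]  = 7/32
value_7 [BRRRBBB]  L=[0, 1/8, 3/16, 7/32]  R=[1/4, 1/2, 1]  = 15/64
value_8 [BRRRBBBB]  L=[0, 1/8, 3/16, 7/32, 15/64]  R=[1/4, 1/2, 1]  = 31/128
value_9 [BRRRBBBBR]  L=[0, 1/8, 3/16, 7/32, 15/64]  R=[31/128, 1/4, 1/2, 1]  = 61/256
value_10 [BRRRBBBBRB]  L=[0, 1/8, 3/16, 7/32, 15/64, 61/256]  R=[31/128, 1/4, 1/2, 1]  = 123/512
value_11 [BRRRBBBBRBB]  L=[0, 1/8, 3/16, 7/32, 15/64, 61/256, 123/512]  R=[31/128, 1/4, 1/2, 1]  = 247/1024
value_12 [BRRRBBBBRBBR]  L=[0, 1/8, 3/16, 7/32, 15/64, 61/256, 123/512]  R=[247/1024, 31/128, 1/4, 1/2, 1]  = 493/2048
value_13 [BRRRBBBBRBBRB]  L=[0, 1/8, 3/16, 7/32, 15/64, 61/256, 123/512, 493/2048]  R=[247/1024, 31/128, 1/4, 1/2, 1]  = 987/4096
value_14 [BRRRBBBBRBBRBB]  L=[0, 1/8, 3/16, 7/32, 15/64, 61/256, 123/512, 493/2048, 987/4096]  R=[247/1024, 31/128, 1/4, 1/2, 1]  = 1975/8192
value_15 [BRRRBBBBRBBRBBB]  L=[0, 1/8, 3/16, 7/32, 15/64, 61/256, 123/512, 493/2048, 987/4096, 1975/8192]  R=[247/1024, 31/128, 1/4, 1/2, 1]  = 3951/16384

3951/16384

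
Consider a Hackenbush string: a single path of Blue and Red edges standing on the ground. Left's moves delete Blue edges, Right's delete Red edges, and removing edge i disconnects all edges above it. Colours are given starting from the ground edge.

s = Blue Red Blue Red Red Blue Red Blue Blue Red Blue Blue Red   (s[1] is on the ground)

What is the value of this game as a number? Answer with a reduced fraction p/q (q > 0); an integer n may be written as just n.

2413/4096

Recurse on prefixes of the 13-edge string Blue Red Blue Red Red Blue Red Blue Blue Red Blue Blue Red:
value_1 [B]  L=[0]  R=[]  so 1
value_2 [BR]  L=[0]  R=[1]  so 1/2
value_3 [BRB]  L=[0,1/2]  R=[1]  so 3/4
value_4 [BRBR]  L=[0,1/2]  R=[3/4,1]  so 5/8
value_5 [BRBRR]  L=[0,1/2]  R=[5/8,3/4,1]  so 9/16
value_6 [BRBRRB]  L=[0,1/2,9/16]  R=[5/8,3/4,1]  so 19/32
value_7 [BRBRRBR]  L=[0,1/2,9/16]  R=[19/32,5/8,3/4,1]  so 37/64
value_8 [BRBRRBRB]  L=[0,1/2,9/16,37/64]  R=[19/32,5/8,3/4,1]  so 75/128
value_9 [BRBRRBRBB]  L=[0,1/2,9/16,37/64,75/128]  R=[19/32,5/8,3/4,1]  so 151/256
value_10 [BRBRRBRBBR]  L=[0,1/2,9/16,37/64,75/128]  R=[151/256,19/32,5/8,3/4,1]  so 301/512
value_11 [BRBRRBRBBRB]  L=[0,1/2,9/16,37/64,75/128,301/512]  R=[151/256,19/32,5/8,3/4,1]  so 603/1024
value_12 [BRBRRBRBBRBB]  L=[0,1/2,9/16,37/64,75/128,301/512,603/1024]  R=[151/256,19/32,5/8,3/4,1]  so 1207/2048
value_13 [BRBRRBRBBRBBR]  L=[0,1/2,9/16,37/64,75/128,301/512,603/1024]  R=[1207/2048,151/256,19/32,5/8,3/4,1]  so 2413/4096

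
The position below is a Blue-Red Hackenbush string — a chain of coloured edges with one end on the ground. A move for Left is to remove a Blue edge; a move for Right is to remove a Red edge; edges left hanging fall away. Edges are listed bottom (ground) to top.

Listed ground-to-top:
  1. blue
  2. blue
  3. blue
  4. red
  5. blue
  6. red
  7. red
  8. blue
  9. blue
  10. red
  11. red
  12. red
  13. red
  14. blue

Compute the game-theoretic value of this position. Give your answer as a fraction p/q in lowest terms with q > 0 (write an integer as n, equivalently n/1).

5315/2048

Prefix values for blue blue blue red blue red red blue blue red red red red blue via {L|R} + simplicity:
1 of 14 · b · max L 0 · min R +∞ — 1
2 of 14 · bb · max L 1 · min R +∞ — 2
3 of 14 · bbb · max L 2 · min R +∞ — 3
4 of 14 · bbbr · max L 2 · min R 3 — 5/2
5 of 14 · bbbrb · max L 5/2 · min R 3 — 11/4
6 of 14 · bbbrbr · max L 5/2 · min R 11/4 — 21/8
7 of 14 · bbbrbrr · max L 5/2 · min R 21/8 — 41/16
8 of 14 · bbbrbrrb · max L 41/16 · min R 21/8 — 83/32
9 of 14 · bbbrbrrbb · max L 83/32 · min R 21/8 — 167/64
10 of 14 · bbbrbrrbbr · max L 83/32 · min R 167/64 — 333/128
11 of 14 · bbbrbrrbbrr · max L 83/32 · min R 333/128 — 665/256
12 of 14 · bbbrbrrbbrrr · max L 83/32 · min R 665/256 — 1329/512
13 of 14 · bbbrbrrbbrrrr · max L 83/32 · min R 1329/512 — 2657/1024
14 of 14 · bbbrbrrbbrrrrb · max L 2657/1024 · min R 1329/512 — 5315/2048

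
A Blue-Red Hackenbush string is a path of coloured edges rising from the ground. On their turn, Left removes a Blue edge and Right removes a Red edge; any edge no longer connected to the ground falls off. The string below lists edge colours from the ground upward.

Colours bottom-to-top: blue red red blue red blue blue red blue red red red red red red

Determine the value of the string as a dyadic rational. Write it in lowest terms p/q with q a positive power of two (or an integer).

5761/16384

G(b) = { 0 | none } ⇒ 1
G(br) = { 0 | 1 } ⇒ 1/2
G(brr) = { 0 | 1/2 1 } ⇒ 1/4
G(brrb) = { 0 1/4 | 1/2 1 } ⇒ 3/8
G(brrbr) = { 0 1/4 | 3/8 1/2 1 } ⇒ 5/16
G(brrbrb) = { 0 1/4 5/16 | 3/8 1/2 1 } ⇒ 11/32
G(brrbrbb) = { 0 1/4 5/16 11/32 | 3/8 1/2 1 } ⇒ 23/64
G(brrbrbbr) = { 0 1/4 5/16 11/32 | 23/64 3/8 1/2 1 } ⇒ 45/128
G(brrbrbbrb) = { 0 1/4 5/16 11/32 45/128 | 23/64 3/8 1/2 1 } ⇒ 91/256
G(brrbrbbrbr) = { 0 1/4 5/16 11/32 45/128 | 91/256 23/64 3/8 1/2 1 } ⇒ 181/512
G(brrbrbbrbrr) = { 0 1/4 5/16 11/32 45/128 | 181/512 91/256 23/64 3/8 1/2 1 } ⇒ 361/1024
G(brrbrbbrbrrr) = { 0 1/4 5/16 11/32 45/128 | 361/1024 181/512 91/256 23/64 3/8 1/2 1 } ⇒ 721/2048
G(brrbrbbrbrrrr) = { 0 1/4 5/16 11/32 45/128 | 721/2048 361/1024 181/512 91/256 23/64 3/8 1/2 1 } ⇒ 1441/4096
G(brrbrbbrbrrrrr) = { 0 1/4 5/16 11/32 45/128 | 1441/4096 721/2048 361/1024 181/512 91/256 23/64 3/8 1/2 1 } ⇒ 2881/8192
G(brrbrbbrbrrrrrr) = { 0 1/4 5/16 11/32 45/128 | 2881/8192 1441/4096 721/2048 361/1024 181/512 91/256 23/64 3/8 1/2 1 } ⇒ 5761/16384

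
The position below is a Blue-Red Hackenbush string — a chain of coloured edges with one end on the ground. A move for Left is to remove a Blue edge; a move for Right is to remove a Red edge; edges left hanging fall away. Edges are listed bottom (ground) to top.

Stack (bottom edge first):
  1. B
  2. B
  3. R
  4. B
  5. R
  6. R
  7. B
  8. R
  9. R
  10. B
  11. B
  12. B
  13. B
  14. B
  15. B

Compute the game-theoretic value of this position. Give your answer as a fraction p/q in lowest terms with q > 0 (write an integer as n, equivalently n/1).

12927/8192

Build g(s[:k]) for k = 1..15, string s = B B R B R R B R R B B B B B B.
B: Left { 0 }, Right { · } → simplest 1
BB: Left { 0, 1 }, Right { · } → simplest 2
BBR: Left { 0, 1 }, Right { 2 } → simplest 3/2
BBRB: Left { 0, 1, 3/2 }, Right { 2 } → simplest 7/4
BBRBR: Left { 0, 1, 3/2 }, Right { 7/4, 2 } → simplest 13/8
BBRBRR: Left { 0, 1, 3/2 }, Right { 13/8, 7/4, 2 } → simplest 25/16
BBRBRRB: Left { 0, 1, 3/2, 25/16 }, Right { 13/8, 7/4, 2 } → simplest 51/32
BBRBRRBR: Left { 0, 1, 3/2, 25/16 }, Right { 51/32, 13/8, 7/4, 2 } → simplest 101/64
BBRBRRBRR: Left { 0, 1, 3/2, 25/16 }, Right { 101/64, 51/32, 13/8, 7/4, 2 } → simplest 201/128
BBRBRRBRRB: Left { 0, 1, 3/2, 25/16, 201/128 }, Right { 101/64, 51/32, 13/8, 7/4, 2 } → simplest 403/256
BBRBRRBRRBB: Left { 0, 1, 3/2, 25/16, 201/128, 403/256 }, Right { 101/64, 51/32, 13/8, 7/4, 2 } → simplest 807/512
BBRBRRBRRBBB: Left { 0, 1, 3/2, 25/16, 201/128, 403/256, 807/512 }, Right { 101/64, 51/32, 13/8, 7/4, 2 } → simplest 1615/1024
BBRBRRBRRBBBB: Left { 0, 1, 3/2, 25/16, 201/128, 403/256, 807/512, 1615/1024 }, Right { 101/64, 51/32, 13/8, 7/4, 2 } → simplest 3231/2048
BBRBRRBRRBBBBB: Left { 0, 1, 3/2, 25/16, 201/128, 403/256, 807/512, 1615/1024, 3231/2048 }, Right { 101/64, 51/32, 13/8, 7/4, 2 } → simplest 6463/4096
BBRBRRBRRBBBBBB: Left { 0, 1, 3/2, 25/16, 201/128, 403/256, 807/512, 1615/1024, 3231/2048, 6463/4096 }, Right { 101/64, 51/32, 13/8, 7/4, 2 } → simplest 12927/8192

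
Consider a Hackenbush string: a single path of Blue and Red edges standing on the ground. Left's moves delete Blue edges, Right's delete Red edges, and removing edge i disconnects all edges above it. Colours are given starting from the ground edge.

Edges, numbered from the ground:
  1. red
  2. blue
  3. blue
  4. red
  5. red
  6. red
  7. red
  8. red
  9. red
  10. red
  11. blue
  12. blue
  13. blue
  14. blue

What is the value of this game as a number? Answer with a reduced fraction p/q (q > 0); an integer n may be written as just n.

-4065/8192

Prefix values for red blue blue red red red red red red red blue blue blue blue via {L|R} + simplicity:
step 1: add red to get r; options L={ — } R={ 0 } -> -1
step 2: add blue to get rb; options L={ -1 } R={ 0 } -> -1/2
step 3: add blue to get rbb; options L={ -1, -1/2 } R={ 0 } -> -1/4
step 4: add red to get rbbr; options L={ -1, -1/2 } R={ -1/4, 0 } -> -3/8
step 5: add red to get rbbrr; options L={ -1, -1/2 } R={ -3/8, -1/4, 0 } -> -7/16
step 6: add red to get rbbrrr; options L={ -1, -1/2 } R={ -7/16, -3/8, -1/4, 0 } -> -15/32
step 7: add red to get rbbrrrr; options L={ -1, -1/2 } R={ -15/32, -7/16, -3/8, -1/4, 0 } -> -31/64
step 8: add red to get rbbrrrrr; options L={ -1, -1/2 } R={ -31/64, -15/32, -7/16, -3/8, -1/4, 0 } -> -63/128
step 9: add red to get rbbrrrrrr; options L={ -1, -1/2 } R={ -63/128, -31/64, -15/32, -7/16, -3/8, -1/4, 0 } -> -127/256
step 10: add red to get rbbrrrrrrr; options L={ -1, -1/2 } R={ -127/256, -63/128, -31/64, -15/32, -7/16, -3/8, -1/4, 0 } -> -255/512
step 11: add blue to get rbbrrrrrrrb; options L={ -1, -1/2, -255/512 } R={ -127/256, -63/128, -31/64, -15/32, -7/16, -3/8, -1/4, 0 } -> -509/1024
step 12: add blue to get rbbrrrrrrrbb; options L={ -1, -1/2, -255/512, -509/1024 } R={ -127/256, -63/128, -31/64, -15/32, -7/16, -3/8, -1/4, 0 } -> -1017/2048
step 13: add blue to get rbbrrrrrrrbbb; options L={ -1, -1/2, -255/512, -509/1024, -1017/2048 } R={ -127/256, -63/128, -31/64, -15/32, -7/16, -3/8, -1/4, 0 } -> -2033/4096
step 14: add blue to get rbbrrrrrrrbbbb; options L={ -1, -1/2, -255/512, -509/1024, -1017/2048, -2033/4096 } R={ -127/256, -63/128, -31/64, -15/32, -7/16, -3/8, -1/4, 0 } -> -4065/8192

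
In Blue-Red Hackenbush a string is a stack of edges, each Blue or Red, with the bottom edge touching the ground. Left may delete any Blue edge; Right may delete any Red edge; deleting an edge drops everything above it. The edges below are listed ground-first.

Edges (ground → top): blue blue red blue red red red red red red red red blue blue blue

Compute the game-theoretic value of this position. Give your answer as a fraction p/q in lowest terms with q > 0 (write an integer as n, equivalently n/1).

Build value(s[:k]) for k = 1..15, string s = blue blue red blue red red red red red red red red blue blue blue.
1 of 15 · b · max L 0 · min R +∞ -> 1
2 of 15 · bb · max L 1 · min R +∞ -> 2
3 of 15 · bbr · max L 1 · min R 2 -> 3/2
4 of 15 · bbrb · max L 3/2 · min R 2 -> 7/4
5 of 15 · bbrbr · max L 3/2 · min R 7/4 -> 13/8
6 of 15 · bbrbrr · max L 3/2 · min R 13/8 -> 25/16
7 of 15 · bbrbrrr · max L 3/2 · min R 25/16 -> 49/32
8 of 15 · bbrbrrrr · max L 3/2 · min R 49/32 -> 97/64
9 of 15 · bbrbrrrrr · max L 3/2 · min R 97/64 -> 193/128
10 of 15 · bbrbrrrrrr · max L 3/2 · min R 193/128 -> 385/256
11 of 15 · bbrbrrrrrrr · max L 3/2 · min R 385/256 -> 769/512
12 of 15 · bbrbrrrrrrrr · max L 3/2 · min R 769/512 -> 1537/1024
13 of 15 · bbrbrrrrrrrrb · max L 1537/1024 · min R 769/512 -> 3075/2048
14 of 15 · bbrbrrrrrrrrbb · max L 3075/2048 · min R 769/512 -> 6151/4096
15 of 15 · bbrbrrrrrrrrbbb · max L 6151/4096 · min R 769/512 -> 12303/8192

12303/8192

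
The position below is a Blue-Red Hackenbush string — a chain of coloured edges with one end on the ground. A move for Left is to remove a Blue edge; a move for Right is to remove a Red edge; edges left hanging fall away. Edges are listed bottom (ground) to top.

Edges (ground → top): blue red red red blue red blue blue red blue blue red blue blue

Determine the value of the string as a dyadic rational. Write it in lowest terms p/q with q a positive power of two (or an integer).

1463/8192

Prefix values for blue red red red blue red blue blue red blue blue red blue blue via {L|R} + simplicity:
1 of 14 · b · max L 0 · min R +∞ ⇒ 1
2 of 14 · br · max L 0 · min R 1 ⇒ 1/2
3 of 14 · brr · max L 0 · min R 1/2 ⇒ 1/4
4 of 14 · brrr · max L 0 · min R 1/4 ⇒ 1/8
5 of 14 · brrrb · max L 1/8 · min R 1/4 ⇒ 3/16
6 of 14 · brrrbr · max L 1/8 · min R 3/16 ⇒ 5/32
7 of 14 · brrrbrb · max L 5/32 · min R 3/16 ⇒ 11/64
8 of 14 · brrrbrbb · max L 11/64 · min R 3/16 ⇒ 23/128
9 of 14 · brrrbrbbr · max L 11/64 · min R 23/128 ⇒ 45/256
10 of 14 · brrrbrbbrb · max L 45/256 · min R 23/128 ⇒ 91/512
11 of 14 · brrrbrbbrbb · max L 91/512 · min R 23/128 ⇒ 183/1024
12 of 14 · brrrbrbbrbbr · max L 91/512 · min R 183/1024 ⇒ 365/2048
13 of 14 · brrrbrbbrbbrb · max L 365/2048 · min R 183/1024 ⇒ 731/4096
14 of 14 · brrrbrbbrbbrbb · max L 731/4096 · min R 183/1024 ⇒ 1463/8192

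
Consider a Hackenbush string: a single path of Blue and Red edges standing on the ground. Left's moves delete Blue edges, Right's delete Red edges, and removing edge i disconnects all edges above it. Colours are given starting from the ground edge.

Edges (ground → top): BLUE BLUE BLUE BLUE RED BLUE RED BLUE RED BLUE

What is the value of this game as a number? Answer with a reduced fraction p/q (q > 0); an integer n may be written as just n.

235/64

1 of 10 · B · max L 0 · min R +∞ -> 1
2 of 10 · BB · max L 1 · min R +∞ -> 2
3 of 10 · BBB · max L 2 · min R +∞ -> 3
4 of 10 · BBBB · max L 3 · min R +∞ -> 4
5 of 10 · BBBBR · max L 3 · min R 4 -> 7/2
6 of 10 · BBBBRB · max L 7/2 · min R 4 -> 15/4
7 of 10 · BBBBRBR · max L 7/2 · min R 15/4 -> 29/8
8 of 10 · BBBBRBRB · max L 29/8 · min R 15/4 -> 59/16
9 of 10 · BBBBRBRBR · max L 29/8 · min R 59/16 -> 117/32
10 of 10 · BBBBRBRBRB · max L 117/32 · min R 59/16 -> 235/64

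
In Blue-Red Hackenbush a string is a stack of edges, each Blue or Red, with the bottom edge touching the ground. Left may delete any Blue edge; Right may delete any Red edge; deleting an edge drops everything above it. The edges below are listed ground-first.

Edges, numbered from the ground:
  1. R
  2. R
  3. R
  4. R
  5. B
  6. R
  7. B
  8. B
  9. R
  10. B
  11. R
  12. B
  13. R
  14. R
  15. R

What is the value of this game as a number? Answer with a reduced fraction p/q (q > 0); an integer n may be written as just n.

-7343/2048

R: Left { · }, Right { 0 } gives simplest -1
RR: Left { · }, Right { -1; 0 } gives simplest -2
RRR: Left { · }, Right { -2; -1; 0 } gives simplest -3
RRRR: Left { · }, Right { -3; -2; -1; 0 } gives simplest -4
RRRRB: Left { -4 }, Right { -3; -2; -1; 0 } gives simplest -7/2
RRRRBR: Left { -4 }, Right { -7/2; -3; -2; -1; 0 } gives simplest -15/4
RRRRBRB: Left { -4; -15/4 }, Right { -7/2; -3; -2; -1; 0 } gives simplest -29/8
RRRRBRBB: Left { -4; -15/4; -29/8 }, Right { -7/2; -3; -2; -1; 0 } gives simplest -57/16
RRRRBRBBR: Left { -4; -15/4; -29/8 }, Right { -57/16; -7/2; -3; -2; -1; 0 } gives simplest -115/32
RRRRBRBBRB: Left { -4; -15/4; -29/8; -115/32 }, Right { -57/16; -7/2; -3; -2; -1; 0 } gives simplest -229/64
RRRRBRBBRBR: Left { -4; -15/4; -29/8; -115/32 }, Right { -229/64; -57/16; -7/2; -3; -2; -1; 0 } gives simplest -459/128
RRRRBRBBRBRB: Left { -4; -15/4; -29/8; -115/32; -459/128 }, Right { -229/64; -57/16; -7/2; -3; -2; -1; 0 } gives simplest -917/256
RRRRBRBBRBRBR: Left { -4; -15/4; -29/8; -115/32; -459/128 }, Right { -917/256; -229/64; -57/16; -7/2; -3; -2; -1; 0 } gives simplest -1835/512
RRRRBRBBRBRBRR: Left { -4; -15/4; -29/8; -115/32; -459/128 }, Right { -1835/512; -917/256; -229/64; -57/16; -7/2; -3; -2; -1; 0 } gives simplest -3671/1024
RRRRBRBBRBRBRRR: Left { -4; -15/4; -29/8; -115/32; -459/128 }, Right { -3671/1024; -1835/512; -917/256; -229/64; -57/16; -7/2; -3; -2; -1; 0 } gives simplest -7343/2048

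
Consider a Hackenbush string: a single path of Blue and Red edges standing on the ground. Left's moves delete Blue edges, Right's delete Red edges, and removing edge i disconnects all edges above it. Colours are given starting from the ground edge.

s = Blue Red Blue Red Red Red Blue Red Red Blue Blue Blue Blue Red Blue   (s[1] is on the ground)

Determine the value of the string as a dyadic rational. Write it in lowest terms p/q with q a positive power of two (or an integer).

Prefix values for Blue Red Blue Red Red Red Blue Red Red Blue Blue Blue Blue Red Blue via {L|R} + simplicity:
1 of 15 · B · max L 0 · min R +∞ => 1
2 of 15 · BR · max L 0 · min R 1 => 1/2
3 of 15 · BRB · max L 1/2 · min R 1 => 3/4
4 of 15 · BRBR · max L 1/2 · min R 3/4 => 5/8
5 of 15 · BRBRR · max L 1/2 · min R 5/8 => 9/16
6 of 15 · BRBRRR · max L 1/2 · min R 9/16 => 17/32
7 of 15 · BRBRRRB · max L 17/32 · min R 9/16 => 35/64
8 of 15 · BRBRRRBR · max L 17/32 · min R 35/64 => 69/128
9 of 15 · BRBRRRBRR · max L 17/32 · min R 69/128 => 137/256
10 of 15 · BRBRRRBRRB · max L 137/256 · min R 69/128 => 275/512
11 of 15 · BRBRRRBRRBB · max L 275/512 · min R 69/128 => 551/1024
12 of 15 · BRBRRRBRRBBB · max L 551/1024 · min R 69/128 => 1103/2048
13 of 15 · BRBRRRBRRBBBB · max L 1103/2048 · min R 69/128 => 2207/4096
14 of 15 · BRBRRRBRRBBBBR · max L 1103/2048 · min R 2207/4096 => 4413/8192
15 of 15 · BRBRRRBRRBBBBRB · max L 4413/8192 · min R 2207/4096 => 8827/16384

8827/16384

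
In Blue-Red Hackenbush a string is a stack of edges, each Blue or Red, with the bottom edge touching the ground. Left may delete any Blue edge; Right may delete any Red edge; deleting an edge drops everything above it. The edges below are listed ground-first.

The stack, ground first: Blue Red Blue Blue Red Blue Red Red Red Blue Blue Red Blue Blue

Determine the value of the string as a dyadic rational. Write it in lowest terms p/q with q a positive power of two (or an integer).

6711/8192

g_1 [B]  L=[0]  R=[—]  => 1
g_2 [BR]  L=[0]  R=[1]  => 1/2
g_3 [BRB]  L=[0,1/2]  R=[1]  => 3/4
g_4 [BRBB]  L=[0,1/2,3/4]  R=[1]  => 7/8
g_5 [BRBBR]  L=[0,1/2,3/4]  R=[7/8,1]  => 13/16
g_6 [BRBBRB]  L=[0,1/2,3/4,13/16]  R=[7/8,1]  => 27/32
g_7 [BRBBRBR]  L=[0,1/2,3/4,13/16]  R=[27/32,7/8,1]  => 53/64
g_8 [BRBBRBRR]  L=[0,1/2,3/4,13/16]  R=[53/64,27/32,7/8,1]  => 105/128
g_9 [BRBBRBRRR]  L=[0,1/2,3/4,13/16]  R=[105/128,53/64,27/32,7/8,1]  => 209/256
g_10 [BRBBRBRRRB]  L=[0,1/2,3/4,13/16,209/256]  R=[105/128,53/64,27/32,7/8,1]  => 419/512
g_11 [BRBBRBRRRBB]  L=[0,1/2,3/4,13/16,209/256,419/512]  R=[105/128,53/64,27/32,7/8,1]  => 839/1024
g_12 [BRBBRBRRRBBR]  L=[0,1/2,3/4,13/16,209/256,419/512]  R=[839/1024,105/128,53/64,27/32,7/8,1]  => 1677/2048
g_13 [BRBBRBRRRBBRB]  L=[0,1/2,3/4,13/16,209/256,419/512,1677/2048]  R=[839/1024,105/128,53/64,27/32,7/8,1]  => 3355/4096
g_14 [BRBBRBRRRBBRBB]  L=[0,1/2,3/4,13/16,209/256,419/512,1677/2048,3355/4096]  R=[839/1024,105/128,53/64,27/32,7/8,1]  => 6711/8192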